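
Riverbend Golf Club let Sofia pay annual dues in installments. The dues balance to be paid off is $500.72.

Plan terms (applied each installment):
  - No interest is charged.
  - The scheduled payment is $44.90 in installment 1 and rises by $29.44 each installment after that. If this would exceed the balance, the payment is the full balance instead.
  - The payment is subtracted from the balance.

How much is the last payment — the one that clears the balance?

Installment 1: opening $500.72; payment $44.90; balance $455.82
Installment 2: opening $455.82; payment $74.34; balance $381.48
Installment 3: opening $381.48; payment $103.78; balance $277.70
Installment 4: opening $277.70; payment $133.22; balance $144.48
Installment 5: opening $144.48; payment $144.48; balance $0.00

$144.48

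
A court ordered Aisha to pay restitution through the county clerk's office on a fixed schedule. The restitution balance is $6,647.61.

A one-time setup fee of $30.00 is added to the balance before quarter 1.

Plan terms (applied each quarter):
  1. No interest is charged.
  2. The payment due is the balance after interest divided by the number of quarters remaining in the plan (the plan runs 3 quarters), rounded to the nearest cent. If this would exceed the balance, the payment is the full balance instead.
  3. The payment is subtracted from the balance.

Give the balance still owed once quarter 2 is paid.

Quarter 1: $6,677.61 − $2,225.87 → $4,451.74
Quarter 2: $4,451.74 − $2,225.87 → $2,225.87

$2,225.87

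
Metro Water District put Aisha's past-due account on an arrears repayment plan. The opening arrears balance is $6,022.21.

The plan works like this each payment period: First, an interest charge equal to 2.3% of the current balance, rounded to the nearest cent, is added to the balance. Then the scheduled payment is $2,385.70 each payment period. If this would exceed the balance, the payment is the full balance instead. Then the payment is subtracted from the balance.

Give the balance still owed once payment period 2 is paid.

$1,476.15

Payment period 1: opening $6,022.21; interest $138.51 → $6,160.72; payment $2,385.70; balance $3,775.02
Payment period 2: opening $3,775.02; interest $86.83 → $3,861.85; payment $2,385.70; balance $1,476.15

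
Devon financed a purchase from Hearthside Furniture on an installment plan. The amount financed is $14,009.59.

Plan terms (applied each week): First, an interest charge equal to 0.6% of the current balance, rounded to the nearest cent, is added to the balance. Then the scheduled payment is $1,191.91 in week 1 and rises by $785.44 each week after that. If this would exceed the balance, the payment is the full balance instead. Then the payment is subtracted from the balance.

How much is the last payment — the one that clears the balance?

# | Opening | Interest | Payment | End bal
1 | $14,009.59 | $84.06 | $1,191.91 | $12,901.74
2 | $12,901.74 | $77.41 | $1,977.35 | $11,001.80
3 | $11,001.80 | $66.01 | $2,762.79 | $8,305.02
4 | $8,305.02 | $49.83 | $3,548.23 | $4,806.62
5 | $4,806.62 | $28.84 | $4,333.67 | $501.79
6 | $501.79 | $3.01 | $504.80 | $0.00

$504.80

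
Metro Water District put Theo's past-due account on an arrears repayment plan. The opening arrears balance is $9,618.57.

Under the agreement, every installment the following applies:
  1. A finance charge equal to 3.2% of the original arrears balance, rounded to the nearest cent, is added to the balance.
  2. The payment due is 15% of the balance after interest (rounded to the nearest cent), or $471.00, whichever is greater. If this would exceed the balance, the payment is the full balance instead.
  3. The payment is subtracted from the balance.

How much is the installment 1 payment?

Installment 1: $9,618.57 +$307.79 interest = $9,926.36; pay $1,488.95 → $8,437.41

$1,488.95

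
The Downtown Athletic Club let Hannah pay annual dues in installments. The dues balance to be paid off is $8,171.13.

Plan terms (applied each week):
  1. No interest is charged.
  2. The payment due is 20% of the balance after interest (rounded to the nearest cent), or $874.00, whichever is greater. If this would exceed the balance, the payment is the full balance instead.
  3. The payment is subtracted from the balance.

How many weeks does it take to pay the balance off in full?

8

Week 1: $8,171.13 − $1,634.23 → $6,536.90
Week 2: $6,536.90 − $1,307.38 → $5,229.52
Week 3: $5,229.52 − $1,045.90 → $4,183.62
Week 4: $4,183.62 − $874.00 → $3,309.62
Week 5: $3,309.62 − $874.00 → $2,435.62
Week 6: $2,435.62 − $874.00 → $1,561.62
Week 7: $1,561.62 − $874.00 → $687.62
Week 8: $687.62 − $687.62 → $0.00
Balance reaches $0.00 in week 8.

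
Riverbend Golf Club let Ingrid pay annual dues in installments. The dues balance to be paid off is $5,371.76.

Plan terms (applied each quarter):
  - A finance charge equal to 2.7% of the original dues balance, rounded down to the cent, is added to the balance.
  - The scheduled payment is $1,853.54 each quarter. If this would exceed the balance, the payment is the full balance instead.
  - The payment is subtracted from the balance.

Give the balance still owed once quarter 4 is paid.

$0.00

Quarter 1: opening $5,371.76; interest $145.03 → $5,516.79; payment $1,853.54; balance $3,663.25
Quarter 2: opening $3,663.25; interest $145.03 → $3,808.28; payment $1,853.54; balance $1,954.74
Quarter 3: opening $1,954.74; interest $145.03 → $2,099.77; payment $1,853.54; balance $246.23
Quarter 4: opening $246.23; interest $145.03 → $391.26; payment $391.26; balance $0.00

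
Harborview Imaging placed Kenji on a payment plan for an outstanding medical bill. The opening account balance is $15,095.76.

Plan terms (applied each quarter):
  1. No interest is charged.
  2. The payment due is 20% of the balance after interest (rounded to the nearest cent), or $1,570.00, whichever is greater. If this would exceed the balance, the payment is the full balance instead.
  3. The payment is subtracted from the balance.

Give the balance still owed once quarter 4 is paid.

$6,159.03

Quarter 1: $15,095.76 − $3,019.15 → $12,076.61
Quarter 2: $12,076.61 − $2,415.32 → $9,661.29
Quarter 3: $9,661.29 − $1,932.26 → $7,729.03
Quarter 4: $7,729.03 − $1,570.00 → $6,159.03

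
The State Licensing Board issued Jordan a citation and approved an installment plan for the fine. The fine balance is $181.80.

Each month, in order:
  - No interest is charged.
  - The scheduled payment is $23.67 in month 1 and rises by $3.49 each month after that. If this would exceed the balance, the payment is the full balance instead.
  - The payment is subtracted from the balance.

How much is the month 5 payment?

$37.63

Month 1: $181.80 − $23.67 → $158.13
Month 2: $158.13 − $27.16 → $130.97
Month 3: $130.97 − $30.65 → $100.32
Month 4: $100.32 − $34.14 → $66.18
Month 5: $66.18 − $37.63 → $28.55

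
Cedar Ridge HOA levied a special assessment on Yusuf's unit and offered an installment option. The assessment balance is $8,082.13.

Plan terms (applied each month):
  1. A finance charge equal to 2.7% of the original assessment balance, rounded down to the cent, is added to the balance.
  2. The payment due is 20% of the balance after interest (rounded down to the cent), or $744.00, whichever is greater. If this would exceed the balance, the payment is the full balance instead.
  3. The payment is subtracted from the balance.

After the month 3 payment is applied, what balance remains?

# | Opening | Interest | Payment | End bal
1 | $8,082.13 | $218.21 | $1,660.06 | $6,640.28
2 | $6,640.28 | $218.21 | $1,371.69 | $5,486.80
3 | $5,486.80 | $218.21 | $1,141.00 | $4,564.01

$4,564.01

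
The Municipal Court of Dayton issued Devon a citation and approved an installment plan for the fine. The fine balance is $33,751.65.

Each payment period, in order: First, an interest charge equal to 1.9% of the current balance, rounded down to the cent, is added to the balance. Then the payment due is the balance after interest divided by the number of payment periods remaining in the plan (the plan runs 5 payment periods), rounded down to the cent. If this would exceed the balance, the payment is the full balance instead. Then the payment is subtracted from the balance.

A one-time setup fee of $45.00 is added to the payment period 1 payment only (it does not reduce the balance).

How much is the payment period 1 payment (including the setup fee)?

$6,923.58

Payment period 1: $33,751.65 +$641.28 interest = $34,392.93; pay $6,878.58 (+ $45.00 fee) → $27,514.35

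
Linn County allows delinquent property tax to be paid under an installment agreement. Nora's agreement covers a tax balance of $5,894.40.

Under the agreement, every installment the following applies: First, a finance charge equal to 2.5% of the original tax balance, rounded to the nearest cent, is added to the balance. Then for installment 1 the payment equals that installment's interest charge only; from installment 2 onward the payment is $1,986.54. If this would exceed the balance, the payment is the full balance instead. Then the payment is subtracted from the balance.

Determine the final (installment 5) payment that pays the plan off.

Installment 1: $5,894.40 +$147.36 interest = $6,041.76; pay $147.36 → $5,894.40
Installment 2: $5,894.40 +$147.36 interest = $6,041.76; pay $1,986.54 → $4,055.22
Installment 3: $4,055.22 +$147.36 interest = $4,202.58; pay $1,986.54 → $2,216.04
Installment 4: $2,216.04 +$147.36 interest = $2,363.40; pay $1,986.54 → $376.86
Installment 5: $376.86 +$147.36 interest = $524.22; pay $524.22 → $0.00

$524.22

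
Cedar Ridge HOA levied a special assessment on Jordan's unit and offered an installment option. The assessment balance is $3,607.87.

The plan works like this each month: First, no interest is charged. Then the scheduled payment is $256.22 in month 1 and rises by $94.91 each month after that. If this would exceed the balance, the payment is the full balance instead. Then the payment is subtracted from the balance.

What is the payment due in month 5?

Month 1: $3,607.87 − $256.22 → $3,351.65
Month 2: $3,351.65 − $351.13 → $3,000.52
Month 3: $3,000.52 − $446.04 → $2,554.48
Month 4: $2,554.48 − $540.95 → $2,013.53
Month 5: $2,013.53 − $635.86 → $1,377.67

$635.86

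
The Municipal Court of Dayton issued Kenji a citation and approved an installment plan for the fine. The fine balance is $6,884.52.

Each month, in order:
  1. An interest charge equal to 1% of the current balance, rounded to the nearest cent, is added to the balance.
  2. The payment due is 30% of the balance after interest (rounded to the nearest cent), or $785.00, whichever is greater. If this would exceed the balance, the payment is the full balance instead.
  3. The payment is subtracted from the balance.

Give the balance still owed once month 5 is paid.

Month 1: $6,884.52 +$68.85 interest = $6,953.37; pay $2,086.01 → $4,867.36
Month 2: $4,867.36 +$48.67 interest = $4,916.03; pay $1,474.81 → $3,441.22
Month 3: $3,441.22 +$34.41 interest = $3,475.63; pay $1,042.69 → $2,432.94
Month 4: $2,432.94 +$24.33 interest = $2,457.27; pay $785.00 → $1,672.27
Month 5: $1,672.27 +$16.72 interest = $1,688.99; pay $785.00 → $903.99

$903.99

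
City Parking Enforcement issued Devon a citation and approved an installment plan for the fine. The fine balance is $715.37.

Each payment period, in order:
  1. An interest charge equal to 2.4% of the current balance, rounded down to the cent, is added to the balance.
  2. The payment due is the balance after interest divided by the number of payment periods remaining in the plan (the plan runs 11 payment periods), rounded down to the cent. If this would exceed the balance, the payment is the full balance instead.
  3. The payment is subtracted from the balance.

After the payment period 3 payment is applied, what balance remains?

$558.63

# | Opening | Interest | Payment | End bal
1 | $715.37 | $17.16 | $66.59 | $665.94
2 | $665.94 | $15.98 | $68.19 | $613.73
3 | $613.73 | $14.72 | $69.82 | $558.63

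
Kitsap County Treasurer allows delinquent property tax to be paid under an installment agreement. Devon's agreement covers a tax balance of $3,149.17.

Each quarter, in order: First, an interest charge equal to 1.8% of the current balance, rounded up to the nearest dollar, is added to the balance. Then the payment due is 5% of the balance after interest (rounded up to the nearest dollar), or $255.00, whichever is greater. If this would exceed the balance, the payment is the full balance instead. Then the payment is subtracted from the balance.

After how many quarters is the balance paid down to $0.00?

# | Opening | Interest | Payment | End bal
1 | $3,149.17 | $57.00 | $255.00 | $2,951.17
2 | $2,951.17 | $54.00 | $255.00 | $2,750.17
3 | $2,750.17 | $50.00 | $255.00 | $2,545.17
4 | $2,545.17 | $46.00 | $255.00 | $2,336.17
5 | $2,336.17 | $43.00 | $255.00 | $2,124.17
6 | $2,124.17 | $39.00 | $255.00 | $1,908.17
7 | $1,908.17 | $35.00 | $255.00 | $1,688.17
8 | $1,688.17 | $31.00 | $255.00 | $1,464.17
9 | $1,464.17 | $27.00 | $255.00 | $1,236.17
10 | $1,236.17 | $23.00 | $255.00 | $1,004.17
11 | $1,004.17 | $19.00 | $255.00 | $768.17
12 | $768.17 | $14.00 | $255.00 | $527.17
13 | $527.17 | $10.00 | $255.00 | $282.17
14 | $282.17 | $6.00 | $255.00 | $33.17
15 | $33.17 | $1.00 | $34.17 | $0.00
Balance reaches $0.00 in quarter 15.

15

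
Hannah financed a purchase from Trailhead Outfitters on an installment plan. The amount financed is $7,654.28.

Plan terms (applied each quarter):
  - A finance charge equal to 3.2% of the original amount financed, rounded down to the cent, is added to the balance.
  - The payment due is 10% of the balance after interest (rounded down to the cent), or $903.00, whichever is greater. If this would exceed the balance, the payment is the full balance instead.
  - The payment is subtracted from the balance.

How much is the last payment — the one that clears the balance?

Quarter 1: $7,654.28 +$244.93 interest = $7,899.21; pay $903.00 → $6,996.21
Quarter 2: $6,996.21 +$244.93 interest = $7,241.14; pay $903.00 → $6,338.14
Quarter 3: $6,338.14 +$244.93 interest = $6,583.07; pay $903.00 → $5,680.07
Quarter 4: $5,680.07 +$244.93 interest = $5,925.00; pay $903.00 → $5,022.00
Quarter 5: $5,022.00 +$244.93 interest = $5,266.93; pay $903.00 → $4,363.93
Quarter 6: $4,363.93 +$244.93 interest = $4,608.86; pay $903.00 → $3,705.86
Quarter 7: $3,705.86 +$244.93 interest = $3,950.79; pay $903.00 → $3,047.79
Quarter 8: $3,047.79 +$244.93 interest = $3,292.72; pay $903.00 → $2,389.72
Quarter 9: $2,389.72 +$244.93 interest = $2,634.65; pay $903.00 → $1,731.65
Quarter 10: $1,731.65 +$244.93 interest = $1,976.58; pay $903.00 → $1,073.58
Quarter 11: $1,073.58 +$244.93 interest = $1,318.51; pay $903.00 → $415.51
Quarter 12: $415.51 +$244.93 interest = $660.44; pay $660.44 → $0.00

$660.44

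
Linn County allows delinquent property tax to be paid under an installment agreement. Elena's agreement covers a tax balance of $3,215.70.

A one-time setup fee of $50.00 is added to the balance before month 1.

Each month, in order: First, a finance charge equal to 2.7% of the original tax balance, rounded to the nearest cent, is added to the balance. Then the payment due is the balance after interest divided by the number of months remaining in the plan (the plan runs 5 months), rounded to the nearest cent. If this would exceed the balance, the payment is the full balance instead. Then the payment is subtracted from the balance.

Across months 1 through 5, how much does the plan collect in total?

Month 1: $3,265.70 +$86.82 interest = $3,352.52; pay $670.50 → $2,682.02
Month 2: $2,682.02 +$86.82 interest = $2,768.84; pay $692.21 → $2,076.63
Month 3: $2,076.63 +$86.82 interest = $2,163.45; pay $721.15 → $1,442.30
Month 4: $1,442.30 +$86.82 interest = $1,529.12; pay $764.56 → $764.56
Month 5: $764.56 +$86.82 interest = $851.38; pay $851.38 → $0.00
Total paid: $3,699.80

$3,699.80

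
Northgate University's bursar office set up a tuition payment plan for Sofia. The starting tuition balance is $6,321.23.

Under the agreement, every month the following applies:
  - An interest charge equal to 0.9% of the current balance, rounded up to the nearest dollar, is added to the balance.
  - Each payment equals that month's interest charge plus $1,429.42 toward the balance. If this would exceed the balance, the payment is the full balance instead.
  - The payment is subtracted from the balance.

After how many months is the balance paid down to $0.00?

# | Opening | Interest | Payment | End bal
1 | $6,321.23 | $57.00 | $1,486.42 | $4,891.81
2 | $4,891.81 | $45.00 | $1,474.42 | $3,462.39
3 | $3,462.39 | $32.00 | $1,461.42 | $2,032.97
4 | $2,032.97 | $19.00 | $1,448.42 | $603.55
5 | $603.55 | $6.00 | $609.55 | $0.00
Balance reaches $0.00 in month 5.

5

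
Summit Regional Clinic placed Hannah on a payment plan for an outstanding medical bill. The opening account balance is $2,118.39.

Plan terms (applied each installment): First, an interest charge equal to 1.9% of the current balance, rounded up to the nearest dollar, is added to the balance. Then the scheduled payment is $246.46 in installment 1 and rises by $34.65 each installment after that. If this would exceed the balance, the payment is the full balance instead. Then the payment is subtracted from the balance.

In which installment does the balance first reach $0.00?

7

Installment 1: opening $2,118.39; interest $41.00 → $2,159.39; payment $246.46; balance $1,912.93
Installment 2: opening $1,912.93; interest $37.00 → $1,949.93; payment $281.11; balance $1,668.82
Installment 3: opening $1,668.82; interest $32.00 → $1,700.82; payment $315.76; balance $1,385.06
Installment 4: opening $1,385.06; interest $27.00 → $1,412.06; payment $350.41; balance $1,061.65
Installment 5: opening $1,061.65; interest $21.00 → $1,082.65; payment $385.06; balance $697.59
Installment 6: opening $697.59; interest $14.00 → $711.59; payment $419.71; balance $291.88
Installment 7: opening $291.88; interest $6.00 → $297.88; payment $297.88; balance $0.00
Balance reaches $0.00 in installment 7.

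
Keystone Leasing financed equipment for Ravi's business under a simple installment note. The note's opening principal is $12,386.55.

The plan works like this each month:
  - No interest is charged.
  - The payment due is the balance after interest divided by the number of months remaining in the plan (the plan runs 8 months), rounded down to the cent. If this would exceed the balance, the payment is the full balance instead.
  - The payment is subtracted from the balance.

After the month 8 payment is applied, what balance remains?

Month 1: opening $12,386.55; payment $1,548.31; balance $10,838.24
Month 2: opening $10,838.24; payment $1,548.32; balance $9,289.92
Month 3: opening $9,289.92; payment $1,548.32; balance $7,741.60
Month 4: opening $7,741.60; payment $1,548.32; balance $6,193.28
Month 5: opening $6,193.28; payment $1,548.32; balance $4,644.96
Month 6: opening $4,644.96; payment $1,548.32; balance $3,096.64
Month 7: opening $3,096.64; payment $1,548.32; balance $1,548.32
Month 8: opening $1,548.32; payment $1,548.32; balance $0.00

$0.00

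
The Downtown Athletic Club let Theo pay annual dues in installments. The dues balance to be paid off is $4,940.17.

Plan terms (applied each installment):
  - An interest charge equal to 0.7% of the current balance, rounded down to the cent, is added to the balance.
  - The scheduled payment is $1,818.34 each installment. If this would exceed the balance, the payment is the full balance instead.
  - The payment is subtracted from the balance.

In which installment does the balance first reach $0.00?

Installment 1: $4,940.17 +$34.58 interest = $4,974.75; pay $1,818.34 → $3,156.41
Installment 2: $3,156.41 +$22.09 interest = $3,178.50; pay $1,818.34 → $1,360.16
Installment 3: $1,360.16 +$9.52 interest = $1,369.68; pay $1,369.68 → $0.00
Balance reaches $0.00 in installment 3.

3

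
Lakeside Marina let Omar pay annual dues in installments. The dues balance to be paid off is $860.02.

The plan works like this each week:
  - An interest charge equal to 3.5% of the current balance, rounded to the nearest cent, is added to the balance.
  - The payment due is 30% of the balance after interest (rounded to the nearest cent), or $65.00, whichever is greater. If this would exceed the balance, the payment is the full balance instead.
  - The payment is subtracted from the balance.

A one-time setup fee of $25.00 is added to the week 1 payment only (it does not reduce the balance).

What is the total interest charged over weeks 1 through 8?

$99.21

Week 1: $860.02 +$30.10 interest = $890.12; pay $267.04 (+ $25.00 fee) → $623.08
Week 2: $623.08 +$21.81 interest = $644.89; pay $193.47 → $451.42
Week 3: $451.42 +$15.80 interest = $467.22; pay $140.17 → $327.05
Week 4: $327.05 +$11.45 interest = $338.50; pay $101.55 → $236.95
Week 5: $236.95 +$8.29 interest = $245.24; pay $73.57 → $171.67
Week 6: $171.67 +$6.01 interest = $177.68; pay $65.00 → $112.68
Week 7: $112.68 +$3.94 interest = $116.62; pay $65.00 → $51.62
Week 8: $51.62 +$1.81 interest = $53.43; pay $53.43 → $0.00
Total interest: $30.10 + $21.81 + $15.80 + $11.45 + $8.29 + $6.01 + $3.94 + $1.81 = $99.21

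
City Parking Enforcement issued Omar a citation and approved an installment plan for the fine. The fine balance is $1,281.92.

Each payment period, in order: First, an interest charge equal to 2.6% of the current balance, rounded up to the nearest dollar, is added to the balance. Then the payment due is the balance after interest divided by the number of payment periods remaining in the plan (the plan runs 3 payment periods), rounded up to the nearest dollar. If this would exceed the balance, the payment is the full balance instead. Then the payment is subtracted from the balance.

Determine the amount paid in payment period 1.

$439.00

Payment period 1: opening $1,281.92; interest $34.00 → $1,315.92; payment $439.00; balance $876.92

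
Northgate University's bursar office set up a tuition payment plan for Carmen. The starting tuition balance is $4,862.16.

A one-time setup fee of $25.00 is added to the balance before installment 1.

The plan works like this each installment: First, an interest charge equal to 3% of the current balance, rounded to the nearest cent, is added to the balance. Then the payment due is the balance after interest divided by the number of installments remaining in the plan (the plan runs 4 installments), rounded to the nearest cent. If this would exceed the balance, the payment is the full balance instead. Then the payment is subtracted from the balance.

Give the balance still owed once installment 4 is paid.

$0.00

Installment 1: opening $4,887.16; interest $146.61 → $5,033.77; payment $1,258.44; balance $3,775.33
Installment 2: opening $3,775.33; interest $113.26 → $3,888.59; payment $1,296.20; balance $2,592.39
Installment 3: opening $2,592.39; interest $77.77 → $2,670.16; payment $1,335.08; balance $1,335.08
Installment 4: opening $1,335.08; interest $40.05 → $1,375.13; payment $1,375.13; balance $0.00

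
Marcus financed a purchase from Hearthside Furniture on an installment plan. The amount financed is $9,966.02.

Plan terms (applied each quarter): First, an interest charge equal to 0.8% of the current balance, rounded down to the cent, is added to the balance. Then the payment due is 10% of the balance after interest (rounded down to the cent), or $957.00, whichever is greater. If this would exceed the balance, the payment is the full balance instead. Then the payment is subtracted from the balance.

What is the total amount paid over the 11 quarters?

$10,443.60

# | Opening | Interest | Payment | End bal
1 | $9,966.02 | $79.72 | $1,004.57 | $9,041.17
2 | $9,041.17 | $72.32 | $957.00 | $8,156.49
3 | $8,156.49 | $65.25 | $957.00 | $7,264.74
4 | $7,264.74 | $58.11 | $957.00 | $6,365.85
5 | $6,365.85 | $50.92 | $957.00 | $5,459.77
6 | $5,459.77 | $43.67 | $957.00 | $4,546.44
7 | $4,546.44 | $36.37 | $957.00 | $3,625.81
8 | $3,625.81 | $29.00 | $957.00 | $2,697.81
9 | $2,697.81 | $21.58 | $957.00 | $1,762.39
10 | $1,762.39 | $14.09 | $957.00 | $819.48
11 | $819.48 | $6.55 | $826.03 | $0.00
Total paid: $10,443.60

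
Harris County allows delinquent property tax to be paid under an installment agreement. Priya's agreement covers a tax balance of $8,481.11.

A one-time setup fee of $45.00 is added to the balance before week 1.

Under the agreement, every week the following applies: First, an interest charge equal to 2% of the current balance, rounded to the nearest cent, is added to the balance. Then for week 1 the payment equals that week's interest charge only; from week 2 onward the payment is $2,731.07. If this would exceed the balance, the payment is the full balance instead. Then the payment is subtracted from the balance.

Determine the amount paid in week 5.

# | Opening | Interest | Payment | End bal
1 | $8,526.11 | $170.52 | $170.52 | $8,526.11
2 | $8,526.11 | $170.52 | $2,731.07 | $5,965.56
3 | $5,965.56 | $119.31 | $2,731.07 | $3,353.80
4 | $3,353.80 | $67.08 | $2,731.07 | $689.81
5 | $689.81 | $13.80 | $703.61 | $0.00

$703.61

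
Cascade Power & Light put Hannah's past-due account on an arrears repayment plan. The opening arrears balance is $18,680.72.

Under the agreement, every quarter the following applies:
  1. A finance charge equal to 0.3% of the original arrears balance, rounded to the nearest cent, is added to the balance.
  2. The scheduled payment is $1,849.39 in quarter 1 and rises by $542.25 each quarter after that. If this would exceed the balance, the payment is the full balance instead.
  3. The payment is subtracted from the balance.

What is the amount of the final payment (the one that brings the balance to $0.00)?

Quarter 1: $18,680.72 +$56.04 interest = $18,736.76; pay $1,849.39 → $16,887.37
Quarter 2: $16,887.37 +$56.04 interest = $16,943.41; pay $2,391.64 → $14,551.77
Quarter 3: $14,551.77 +$56.04 interest = $14,607.81; pay $2,933.89 → $11,673.92
Quarter 4: $11,673.92 +$56.04 interest = $11,729.96; pay $3,476.14 → $8,253.82
Quarter 5: $8,253.82 +$56.04 interest = $8,309.86; pay $4,018.39 → $4,291.47
Quarter 6: $4,291.47 +$56.04 interest = $4,347.51; pay $4,347.51 → $0.00

$4,347.51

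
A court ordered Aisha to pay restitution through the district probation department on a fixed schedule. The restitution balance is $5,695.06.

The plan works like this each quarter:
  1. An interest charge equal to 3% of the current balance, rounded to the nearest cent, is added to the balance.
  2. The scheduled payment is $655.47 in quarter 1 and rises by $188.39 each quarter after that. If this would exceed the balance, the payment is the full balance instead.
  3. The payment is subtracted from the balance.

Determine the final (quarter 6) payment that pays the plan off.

Quarter 1: $5,695.06 +$170.85 interest = $5,865.91; pay $655.47 → $5,210.44
Quarter 2: $5,210.44 +$156.31 interest = $5,366.75; pay $843.86 → $4,522.89
Quarter 3: $4,522.89 +$135.69 interest = $4,658.58; pay $1,032.25 → $3,626.33
Quarter 4: $3,626.33 +$108.79 interest = $3,735.12; pay $1,220.64 → $2,514.48
Quarter 5: $2,514.48 +$75.43 interest = $2,589.91; pay $1,409.03 → $1,180.88
Quarter 6: $1,180.88 +$35.43 interest = $1,216.31; pay $1,216.31 → $0.00

$1,216.31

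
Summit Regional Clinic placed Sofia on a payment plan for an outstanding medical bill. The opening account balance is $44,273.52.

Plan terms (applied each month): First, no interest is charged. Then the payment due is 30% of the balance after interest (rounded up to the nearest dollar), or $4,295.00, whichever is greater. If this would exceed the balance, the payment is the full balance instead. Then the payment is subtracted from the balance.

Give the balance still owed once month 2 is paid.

$21,692.52

Month 1: $44,273.52 − $13,283.00 → $30,990.52
Month 2: $30,990.52 − $9,298.00 → $21,692.52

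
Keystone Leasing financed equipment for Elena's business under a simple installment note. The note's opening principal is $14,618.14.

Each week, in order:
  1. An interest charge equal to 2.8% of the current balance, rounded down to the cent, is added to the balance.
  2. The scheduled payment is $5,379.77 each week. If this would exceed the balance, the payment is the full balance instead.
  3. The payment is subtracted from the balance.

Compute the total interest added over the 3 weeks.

Week 1: opening $14,618.14; interest $409.30 → $15,027.44; payment $5,379.77; balance $9,647.67
Week 2: opening $9,647.67; interest $270.13 → $9,917.80; payment $5,379.77; balance $4,538.03
Week 3: opening $4,538.03; interest $127.06 → $4,665.09; payment $4,665.09; balance $0.00
Total interest: $409.30 + $270.13 + $127.06 = $806.49

$806.49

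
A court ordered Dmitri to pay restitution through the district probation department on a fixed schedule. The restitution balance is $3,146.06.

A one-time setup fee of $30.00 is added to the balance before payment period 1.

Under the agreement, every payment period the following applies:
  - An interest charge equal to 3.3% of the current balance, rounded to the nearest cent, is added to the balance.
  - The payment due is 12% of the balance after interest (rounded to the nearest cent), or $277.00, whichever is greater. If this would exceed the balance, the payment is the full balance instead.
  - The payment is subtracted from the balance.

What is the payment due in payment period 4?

# | Opening | Interest | Payment | End bal
1 | $3,176.06 | $104.81 | $393.70 | $2,887.17
2 | $2,887.17 | $95.28 | $357.89 | $2,624.56
3 | $2,624.56 | $86.61 | $325.34 | $2,385.83
4 | $2,385.83 | $78.73 | $295.75 | $2,168.81

$295.75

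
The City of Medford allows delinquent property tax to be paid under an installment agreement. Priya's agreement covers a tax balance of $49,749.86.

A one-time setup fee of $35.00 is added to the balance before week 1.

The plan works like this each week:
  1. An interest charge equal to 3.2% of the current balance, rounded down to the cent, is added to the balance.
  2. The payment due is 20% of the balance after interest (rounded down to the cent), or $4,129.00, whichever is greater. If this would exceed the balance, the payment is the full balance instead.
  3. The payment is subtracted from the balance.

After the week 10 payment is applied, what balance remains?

$344.17

Week 1: $49,784.86 +$1,593.11 interest = $51,377.97; pay $10,275.59 → $41,102.38
Week 2: $41,102.38 +$1,315.27 interest = $42,417.65; pay $8,483.53 → $33,934.12
Week 3: $33,934.12 +$1,085.89 interest = $35,020.01; pay $7,004.00 → $28,016.01
Week 4: $28,016.01 +$896.51 interest = $28,912.52; pay $5,782.50 → $23,130.02
Week 5: $23,130.02 +$740.16 interest = $23,870.18; pay $4,774.03 → $19,096.15
Week 6: $19,096.15 +$611.07 interest = $19,707.22; pay $4,129.00 → $15,578.22
Week 7: $15,578.22 +$498.50 interest = $16,076.72; pay $4,129.00 → $11,947.72
Week 8: $11,947.72 +$382.32 interest = $12,330.04; pay $4,129.00 → $8,201.04
Week 9: $8,201.04 +$262.43 interest = $8,463.47; pay $4,129.00 → $4,334.47
Week 10: $4,334.47 +$138.70 interest = $4,473.17; pay $4,129.00 → $344.17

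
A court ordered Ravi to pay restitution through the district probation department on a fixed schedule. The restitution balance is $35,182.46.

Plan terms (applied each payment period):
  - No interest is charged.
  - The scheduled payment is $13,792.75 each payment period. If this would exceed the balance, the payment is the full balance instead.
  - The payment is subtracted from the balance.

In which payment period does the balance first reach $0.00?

3

Payment period 1: opening $35,182.46; payment $13,792.75; balance $21,389.71
Payment period 2: opening $21,389.71; payment $13,792.75; balance $7,596.96
Payment period 3: opening $7,596.96; payment $7,596.96; balance $0.00
Balance reaches $0.00 in payment period 3.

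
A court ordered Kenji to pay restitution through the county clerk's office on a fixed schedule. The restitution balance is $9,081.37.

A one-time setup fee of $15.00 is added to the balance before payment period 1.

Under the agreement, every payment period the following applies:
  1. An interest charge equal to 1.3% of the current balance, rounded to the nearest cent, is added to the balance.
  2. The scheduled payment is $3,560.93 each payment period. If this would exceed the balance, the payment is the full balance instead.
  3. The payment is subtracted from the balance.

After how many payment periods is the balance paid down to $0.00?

Payment period 1: opening $9,096.37; interest $118.25 → $9,214.62; payment $3,560.93; balance $5,653.69
Payment period 2: opening $5,653.69; interest $73.50 → $5,727.19; payment $3,560.93; balance $2,166.26
Payment period 3: opening $2,166.26; interest $28.16 → $2,194.42; payment $2,194.42; balance $0.00
Balance reaches $0.00 in payment period 3.

3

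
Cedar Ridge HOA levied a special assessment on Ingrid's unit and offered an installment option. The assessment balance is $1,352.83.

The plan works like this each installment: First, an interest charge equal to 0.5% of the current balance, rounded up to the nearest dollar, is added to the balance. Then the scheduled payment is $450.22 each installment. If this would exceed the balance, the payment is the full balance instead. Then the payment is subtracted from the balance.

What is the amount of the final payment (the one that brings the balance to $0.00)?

$18.17

Installment 1: $1,352.83 +$7.00 interest = $1,359.83; pay $450.22 → $909.61
Installment 2: $909.61 +$5.00 interest = $914.61; pay $450.22 → $464.39
Installment 3: $464.39 +$3.00 interest = $467.39; pay $450.22 → $17.17
Installment 4: $17.17 +$1.00 interest = $18.17; pay $18.17 → $0.00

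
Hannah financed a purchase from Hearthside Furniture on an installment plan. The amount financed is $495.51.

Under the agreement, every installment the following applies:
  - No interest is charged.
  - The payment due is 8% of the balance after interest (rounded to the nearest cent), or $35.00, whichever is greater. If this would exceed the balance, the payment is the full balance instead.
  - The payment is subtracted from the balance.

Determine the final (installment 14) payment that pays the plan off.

Installment 1: $495.51 − $39.64 → $455.87
Installment 2: $455.87 − $36.47 → $419.40
Installment 3: $419.40 − $35.00 → $384.40
Installment 4: $384.40 − $35.00 → $349.40
Installment 5: $349.40 − $35.00 → $314.40
Installment 6: $314.40 − $35.00 → $279.40
Installment 7: $279.40 − $35.00 → $244.40
Installment 8: $244.40 − $35.00 → $209.40
Installment 9: $209.40 − $35.00 → $174.40
Installment 10: $174.40 − $35.00 → $139.40
Installment 11: $139.40 − $35.00 → $104.40
Installment 12: $104.40 − $35.00 → $69.40
Installment 13: $69.40 − $35.00 → $34.40
Installment 14: $34.40 − $34.40 → $0.00

$34.40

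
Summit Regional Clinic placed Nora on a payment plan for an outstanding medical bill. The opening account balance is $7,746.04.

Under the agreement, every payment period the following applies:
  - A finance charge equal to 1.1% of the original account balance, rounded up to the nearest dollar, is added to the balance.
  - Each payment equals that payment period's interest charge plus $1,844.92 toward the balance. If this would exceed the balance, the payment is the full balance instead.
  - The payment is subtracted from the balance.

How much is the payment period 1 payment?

Payment period 1: $7,746.04 +$86.00 interest = $7,832.04; pay $1,930.92 → $5,901.12

$1,930.92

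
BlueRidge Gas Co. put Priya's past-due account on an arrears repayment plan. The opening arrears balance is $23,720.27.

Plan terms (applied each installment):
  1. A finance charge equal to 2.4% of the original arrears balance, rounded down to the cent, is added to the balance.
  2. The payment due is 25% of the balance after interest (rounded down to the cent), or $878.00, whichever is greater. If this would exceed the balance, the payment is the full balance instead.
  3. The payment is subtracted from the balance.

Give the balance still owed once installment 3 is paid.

Installment 1: opening $23,720.27; interest $569.28 → $24,289.55; payment $6,072.38; balance $18,217.17
Installment 2: opening $18,217.17; interest $569.28 → $18,786.45; payment $4,696.61; balance $14,089.84
Installment 3: opening $14,089.84; interest $569.28 → $14,659.12; payment $3,664.78; balance $10,994.34

$10,994.34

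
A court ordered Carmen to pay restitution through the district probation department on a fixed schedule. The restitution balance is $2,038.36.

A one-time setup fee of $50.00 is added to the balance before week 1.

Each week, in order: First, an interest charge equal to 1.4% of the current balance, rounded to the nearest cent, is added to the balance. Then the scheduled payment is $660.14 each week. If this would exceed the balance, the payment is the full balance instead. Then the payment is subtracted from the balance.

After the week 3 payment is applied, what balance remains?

Week 1: $2,088.36 +$29.24 interest = $2,117.60; pay $660.14 → $1,457.46
Week 2: $1,457.46 +$20.40 interest = $1,477.86; pay $660.14 → $817.72
Week 3: $817.72 +$11.45 interest = $829.17; pay $660.14 → $169.03

$169.03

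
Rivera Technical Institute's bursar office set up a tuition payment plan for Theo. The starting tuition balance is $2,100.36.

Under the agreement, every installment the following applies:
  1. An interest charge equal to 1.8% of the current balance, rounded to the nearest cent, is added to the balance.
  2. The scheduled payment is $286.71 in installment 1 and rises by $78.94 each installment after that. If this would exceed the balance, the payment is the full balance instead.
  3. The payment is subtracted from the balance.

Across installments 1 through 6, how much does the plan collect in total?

Installment 1: opening $2,100.36; interest $37.81 → $2,138.17; payment $286.71; balance $1,851.46
Installment 2: opening $1,851.46; interest $33.33 → $1,884.79; payment $365.65; balance $1,519.14
Installment 3: opening $1,519.14; interest $27.34 → $1,546.48; payment $444.59; balance $1,101.89
Installment 4: opening $1,101.89; interest $19.83 → $1,121.72; payment $523.53; balance $598.19
Installment 5: opening $598.19; interest $10.77 → $608.96; payment $602.47; balance $6.49
Installment 6: opening $6.49; interest $0.12 → $6.61; payment $6.61; balance $0.00
Total paid: $2,229.56

$2,229.56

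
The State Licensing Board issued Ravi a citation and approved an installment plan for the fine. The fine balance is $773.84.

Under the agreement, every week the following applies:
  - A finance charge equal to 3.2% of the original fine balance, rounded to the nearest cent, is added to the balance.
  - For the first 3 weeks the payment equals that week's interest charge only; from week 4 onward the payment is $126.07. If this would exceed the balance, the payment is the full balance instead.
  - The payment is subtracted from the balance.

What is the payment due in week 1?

Week 1: opening $773.84; interest $24.76 → $798.60; payment $24.76; balance $773.84

$24.76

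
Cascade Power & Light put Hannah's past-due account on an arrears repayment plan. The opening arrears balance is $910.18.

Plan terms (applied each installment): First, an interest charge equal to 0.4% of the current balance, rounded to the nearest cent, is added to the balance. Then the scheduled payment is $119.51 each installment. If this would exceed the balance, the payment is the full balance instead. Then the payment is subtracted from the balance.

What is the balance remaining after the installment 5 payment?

$326.18

Installment 1: opening $910.18; interest $3.64 → $913.82; payment $119.51; balance $794.31
Installment 2: opening $794.31; interest $3.18 → $797.49; payment $119.51; balance $677.98
Installment 3: opening $677.98; interest $2.71 → $680.69; payment $119.51; balance $561.18
Installment 4: opening $561.18; interest $2.24 → $563.42; payment $119.51; balance $443.91
Installment 5: opening $443.91; interest $1.78 → $445.69; payment $119.51; balance $326.18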